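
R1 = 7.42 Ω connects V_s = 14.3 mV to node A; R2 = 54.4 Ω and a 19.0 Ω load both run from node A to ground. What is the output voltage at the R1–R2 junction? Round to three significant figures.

V_out ≈ 9.37 mV

The load sits in parallel with R2, giving an effective lower resistance R2' = R2·R_L/(R2+R_L) = 14.08 Ω.
Then V_out = V_s · R2'/(R1 + R2') = 14.3 × 14.08/21.50 = 9.365 mV.
(Unloaded it would be 12.6 mV; the load pulls it down.)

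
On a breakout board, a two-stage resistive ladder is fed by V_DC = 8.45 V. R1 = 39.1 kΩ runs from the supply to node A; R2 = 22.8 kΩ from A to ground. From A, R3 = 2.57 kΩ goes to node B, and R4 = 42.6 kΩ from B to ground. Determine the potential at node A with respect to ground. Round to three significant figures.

V_A ≈ 2.36 V

Node A sees R2 in parallel with the series input of stage 2, R3 + R4 = 45.17 kΩ.
R2 ‖ (R3+R4) = 15.15 kΩ.
First divider: V_A = V_DC · 15.15/(39.1 + 15.15) = 2.360 V.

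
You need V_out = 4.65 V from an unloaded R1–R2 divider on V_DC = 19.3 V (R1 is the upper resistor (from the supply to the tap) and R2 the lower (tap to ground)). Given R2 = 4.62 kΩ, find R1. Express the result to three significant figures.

R1 ≈ 14.6 kΩ

The divider ratio is R2/(R1+R2) = 4.65/19.3 = 0.2409.
R1 = R2·(1/k − 1) = 4.62 × 3.151 = 14.56 kΩ.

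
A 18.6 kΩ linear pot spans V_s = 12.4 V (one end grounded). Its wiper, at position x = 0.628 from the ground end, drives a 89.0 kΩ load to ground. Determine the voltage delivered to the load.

The pot divides into 6.919 kΩ above the wiper and 11.68 kΩ below.
(x·R_p) ‖ R_L = 10.33 kΩ.
Then V_out = V_s · 10.33/(6.919 + 10.33) = 7.425 V.
(Unloaded: V_out = x·V_s = 7.79 V.)

V_out ≈ 7.42 V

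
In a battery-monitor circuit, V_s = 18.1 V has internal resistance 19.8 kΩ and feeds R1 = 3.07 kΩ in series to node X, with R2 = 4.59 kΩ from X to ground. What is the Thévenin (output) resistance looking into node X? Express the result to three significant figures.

R_th ≈ 3.82 kΩ

R1' = 19.8 + 3.07 = 22.87 kΩ (source resistance + R1).
Looking into X with the source shorted: R_th = R1'·R2/(R1'+R2) = 22.87 × 4.59/27.46 = 3.823 kΩ.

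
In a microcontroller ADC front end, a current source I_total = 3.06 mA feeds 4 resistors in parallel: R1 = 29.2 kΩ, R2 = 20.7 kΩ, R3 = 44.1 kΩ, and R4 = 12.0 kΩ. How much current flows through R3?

ΣG = 1/29.2 + 1/20.7 + 1/44.1 + 1/12.0 = 0.1886.
Current divider: I(R3) = I_total · G_k/ΣG = 3.06 × (0.02268/0.1886) = 3.06 × 0.1203 = 0.3680 mA.

I ≈ 0.368 mA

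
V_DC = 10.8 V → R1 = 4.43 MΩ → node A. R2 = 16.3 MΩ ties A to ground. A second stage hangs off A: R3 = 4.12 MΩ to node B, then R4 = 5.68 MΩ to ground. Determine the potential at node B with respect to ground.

V_B ≈ 3.63 V

Node A sees R2 in parallel with the series input of stage 2, R3 + R4 = 9.800 MΩ.
Effective lower resistance at A: R2 ‖ 9.800 = 6.120 MΩ.
First divider: V_A = V_DC · 6.120/(4.43 + 6.120) = 6.265 V.
Stage 2 is unloaded, so V_B = V_A · R4/(R3+R4) = 6.265 × 5.68/9.800 = 3.631 V.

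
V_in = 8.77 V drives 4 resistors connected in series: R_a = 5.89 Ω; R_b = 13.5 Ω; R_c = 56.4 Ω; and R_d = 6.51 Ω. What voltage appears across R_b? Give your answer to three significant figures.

Total series resistance ΣR = 5.89 + 13.5 + 56.4 + 6.51 = 82.30 Ω.
By the voltage-divider rule, V = 8.77 × 13.50/82.30 = 1.439 V.

V ≈ 1.44 V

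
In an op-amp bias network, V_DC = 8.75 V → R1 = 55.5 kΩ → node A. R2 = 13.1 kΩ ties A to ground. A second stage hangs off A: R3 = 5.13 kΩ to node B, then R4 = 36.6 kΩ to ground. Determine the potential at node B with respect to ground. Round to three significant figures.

Looking into the second stage from A: R3 + R4 = 41.73 kΩ appears in parallel with R2.
R2 ‖ (R3+R4) = 9.970 kΩ.
So V_A = 8.75 × 0.1523 = 1.332 V.
Then the unloaded second divider: V_B = V_A × R4/(R3+R4) = 1.332 × 0.8771 = 1.169 V.

V_B ≈ 1.17 V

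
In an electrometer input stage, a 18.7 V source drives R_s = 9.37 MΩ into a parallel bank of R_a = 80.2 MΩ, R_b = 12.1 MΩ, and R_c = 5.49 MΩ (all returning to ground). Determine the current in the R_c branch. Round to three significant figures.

I ≈ 0.947 µA

Parallel bank: R_p = 1/(1/80.2 + 1/12.1 + 1/5.49) = 3.607 MΩ.
Node voltage V_A = V_supply · R_p/(R_s + R_p) = 18.7 × 0.2779 = 5.197 V.
I(R_c) = V_A / R_c = 5.197/5.49 = 0.9467 µA.
(Equivalently: I_total = 1.441 µA, then current-divider fraction G_k/ΣG = 0.6570.)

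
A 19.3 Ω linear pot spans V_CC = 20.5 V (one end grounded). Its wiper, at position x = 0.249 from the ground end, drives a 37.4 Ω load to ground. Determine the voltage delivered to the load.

V_out ≈ 4.66 V

Split the track: R_lower = x·R_p = 4.806 Ω, R_upper = (1−x)·R_p = 14.49 Ω.
(x·R_p) ‖ R_L = 4.259 Ω.
V_out = 20.5 × 4.259/(14.49 + 4.259) = 4.655 V.
(Unloaded: V_out = x·V_CC = 5.10 V.)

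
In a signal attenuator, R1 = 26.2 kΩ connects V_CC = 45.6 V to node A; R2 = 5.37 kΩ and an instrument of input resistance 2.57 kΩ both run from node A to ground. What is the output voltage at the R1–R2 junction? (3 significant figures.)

V_out ≈ 2.84 V

The load sits in parallel with R2, giving an effective lower resistance R2' = R2·R_L/(R2+R_L) = 1.738 kΩ.
Voltage divider with the loaded lower leg: V_out = 45.6 × 1.738/(26.2 + 1.738) = 45.6 × 0.06221 = 2.837 V.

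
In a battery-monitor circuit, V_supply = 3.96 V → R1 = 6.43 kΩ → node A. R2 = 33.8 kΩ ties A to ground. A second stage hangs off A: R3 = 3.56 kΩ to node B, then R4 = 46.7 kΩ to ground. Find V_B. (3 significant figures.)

V_B ≈ 2.79 V

Looking into the second stage from A: R3 + R4 = 50.26 kΩ appears in parallel with R2.
R2 ‖ (R3+R4) = 20.21 kΩ.
First divider: V_A = V_supply · 20.21/(6.43 + 20.21) = 3.004 V.
Stage 2 is unloaded, so V_B = V_A · R4/(R3+R4) = 3.004 × 46.7/50.26 = 2.791 V.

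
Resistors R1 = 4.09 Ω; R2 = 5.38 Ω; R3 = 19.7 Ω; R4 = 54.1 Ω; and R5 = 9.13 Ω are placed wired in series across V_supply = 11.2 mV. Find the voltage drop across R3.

Total series resistance ΣR = 4.09 + 5.38 + 19.7 + 54.1 + 9.13 = 92.40 Ω.
By the voltage-divider rule, V = 11.2 × 19.70/92.40 = 2.388 mV.

V ≈ 2.39 mV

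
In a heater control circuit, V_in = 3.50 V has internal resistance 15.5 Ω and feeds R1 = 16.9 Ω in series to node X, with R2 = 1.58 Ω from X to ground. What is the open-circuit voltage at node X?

V_th ≈ 0.163 V

R1' = 15.5 + 16.9 = 32.40 Ω (source resistance + R1).
V_th is the unloaded tap voltage: V_in · R2/(R1'+R2) = 3.50 × 0.04650 = 0.1627 V.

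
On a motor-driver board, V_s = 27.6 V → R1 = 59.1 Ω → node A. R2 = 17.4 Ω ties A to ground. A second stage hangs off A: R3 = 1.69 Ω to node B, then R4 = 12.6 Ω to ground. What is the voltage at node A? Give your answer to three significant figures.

V_A ≈ 3.23 V

Node A sees R2 in parallel with the series input of stage 2, R3 + R4 = 14.29 Ω.
R2 ‖ (R3+R4) = 7.846 Ω.
V_A = 27.6 × 7.846/(59.1 + 7.846) = 3.235 V.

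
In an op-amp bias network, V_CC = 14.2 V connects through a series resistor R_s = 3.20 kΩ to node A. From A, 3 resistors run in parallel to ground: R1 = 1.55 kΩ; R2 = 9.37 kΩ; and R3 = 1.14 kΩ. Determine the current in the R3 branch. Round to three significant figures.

Parallel bank: R_p = 1/(1/1.55 + 1/9.37 + 1/1.14) = 0.6138 kΩ.
Node voltage V_A = V_CC · R_p/(R_s + R_p) = 14.2 × 0.1610 = 2.286 V.
Branch current I = V_A/R3 = 2.286/1.14 = 2.005 mA.

I ≈ 2.00 mA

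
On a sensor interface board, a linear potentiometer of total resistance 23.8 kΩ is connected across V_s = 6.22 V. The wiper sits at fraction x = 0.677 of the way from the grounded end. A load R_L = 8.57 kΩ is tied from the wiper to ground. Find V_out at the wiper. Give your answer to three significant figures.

V_out ≈ 2.62 V

Lower segment x·R_p = 16.11 kΩ; upper segment (1−x)·R_p = 7.687 kΩ.
(x·R_p) ‖ R_L = 5.594 kΩ.
V_out = 6.22 × 5.594/(7.687 + 5.594) = 2.620 V.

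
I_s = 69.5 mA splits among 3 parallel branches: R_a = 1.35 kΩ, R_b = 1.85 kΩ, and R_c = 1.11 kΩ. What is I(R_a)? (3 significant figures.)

I ≈ 23.6 mA

Conductances: ΣG = 1/1.35 + 1/1.85 + 1/1.11 = 2.182 (1/kΩ).
Current divider: I(R_a) = I_s · G_k/ΣG = 69.5 × (0.7407/2.182) = 69.5 × 0.3394 = 23.59 mA.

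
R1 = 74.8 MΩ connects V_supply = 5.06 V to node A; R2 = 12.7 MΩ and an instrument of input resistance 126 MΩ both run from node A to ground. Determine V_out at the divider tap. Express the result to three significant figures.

V_out ≈ 0.676 V

The load sits in parallel with R2, giving an effective lower resistance R2' = R2·R_L/(R2+R_L) = 11.54 MΩ.
Now apply the divider: V_out = 5.06 × 0.1336 = 0.6762 V.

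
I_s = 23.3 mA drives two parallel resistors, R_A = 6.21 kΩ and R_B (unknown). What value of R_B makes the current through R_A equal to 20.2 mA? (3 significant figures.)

In a two-way split, I_A/I_s = R_B/(R_A + R_B).
With f = 0.8670, R_B = R_A · f/(1−f) = 6.21 × 6.516 = 40.47 kΩ.

R_B ≈ 40.5 kΩ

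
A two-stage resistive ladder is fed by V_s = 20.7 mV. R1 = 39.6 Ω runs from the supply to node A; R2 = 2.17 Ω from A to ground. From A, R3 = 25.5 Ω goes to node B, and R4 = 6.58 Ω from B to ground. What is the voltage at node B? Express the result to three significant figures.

V_B ≈ 0.207 mV

Node A sees R2 in parallel with the series input of stage 2, R3 + R4 = 32.08 Ω.
Effective lower resistance at A: R2 ‖ 32.08 = 2.033 Ω.
First divider: V_A = V_s · 2.033/(39.6 + 2.033) = 1.011 mV.
Stage 2 is unloaded, so V_B = V_A · R4/(R3+R4) = 1.011 × 6.58/32.08 = 0.2073 mV.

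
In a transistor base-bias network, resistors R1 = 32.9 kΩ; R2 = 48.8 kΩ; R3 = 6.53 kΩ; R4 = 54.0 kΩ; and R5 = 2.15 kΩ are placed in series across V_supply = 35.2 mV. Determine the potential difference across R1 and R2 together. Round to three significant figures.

V ≈ 19.9 mV

ΣR = 32.9 + 48.8 + 6.53 + 54.0 + 2.15 = 144.4 kΩ.
R_{R1..R2} = 32.9 + 48.8 = 81.70 kΩ.
Voltage divider: V = V_supply · (81.70 / 144.4) = 35.2 × 0.5659 = 19.92 mV.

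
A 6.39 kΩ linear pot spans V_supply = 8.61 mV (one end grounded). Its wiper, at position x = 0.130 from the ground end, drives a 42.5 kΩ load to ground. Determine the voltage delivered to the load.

V_out ≈ 1.10 mV

The pot divides into 5.559 kΩ above the wiper and 0.8307 kΩ below.
Lower segment in parallel with the load: 0.8307 ‖ 42.5 = 0.8148 kΩ.
Loaded-divider output: V_out = 8.61 × 0.1278 = 1.101 mV.
(Unloaded: V_out = x·V_supply = 1.12 mV.)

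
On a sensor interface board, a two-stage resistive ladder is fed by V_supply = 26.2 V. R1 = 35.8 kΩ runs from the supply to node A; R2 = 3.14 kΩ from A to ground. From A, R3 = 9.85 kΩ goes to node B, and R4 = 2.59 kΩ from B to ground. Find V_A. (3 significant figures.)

V_A ≈ 1.71 V

Node A sees R2 in parallel with the series input of stage 2, R3 + R4 = 12.44 kΩ.
R2 ‖ (R3+R4) = 2.507 kΩ.
First divider: V_A = V_supply · 2.507/(35.8 + 2.507) = 1.715 V.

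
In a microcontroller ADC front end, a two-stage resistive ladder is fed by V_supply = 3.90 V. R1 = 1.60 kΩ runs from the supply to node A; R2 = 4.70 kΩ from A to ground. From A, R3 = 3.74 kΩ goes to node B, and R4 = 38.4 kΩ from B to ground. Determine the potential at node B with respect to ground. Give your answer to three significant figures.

V_B ≈ 2.58 V

The second stage (R3 + R4 = 42.14 kΩ) loads node A in parallel with R2.
R2 ‖ (R3+R4) = 4.228 kΩ.
V_A = 3.90 × 4.228/(1.60 + 4.228) = 2.829 V.
Then the unloaded second divider: V_B = V_A × R4/(R3+R4) = 2.829 × 0.9112 = 2.578 V.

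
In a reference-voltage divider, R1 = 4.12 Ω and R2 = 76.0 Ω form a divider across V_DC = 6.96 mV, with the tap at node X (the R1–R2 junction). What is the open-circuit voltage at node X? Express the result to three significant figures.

V_th ≈ 6.60 mV

With X open, the divider is unloaded: V_th = 6.96 × 76.0/80.12 = 6.602 mV.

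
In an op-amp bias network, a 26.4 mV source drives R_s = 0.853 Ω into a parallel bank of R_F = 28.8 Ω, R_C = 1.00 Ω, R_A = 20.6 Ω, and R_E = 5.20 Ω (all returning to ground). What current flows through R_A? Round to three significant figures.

I ≈ 0.614 mA

Combine the parallel branches: R_p = (1/28.8 + 1/1.00 + 1/20.6 + 1/5.20)⁻¹ = 0.7840 Ω.
V_A by voltage divider: V_A = 26.4 × 0.7840/(0.853 + 0.7840) = 12.64 mV.
I(R_A) = V_A / R_A = 12.64/20.6 = 0.6138 mA.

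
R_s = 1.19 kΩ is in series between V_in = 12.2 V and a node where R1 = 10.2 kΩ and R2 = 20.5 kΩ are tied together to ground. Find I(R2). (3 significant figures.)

I ≈ 0.507 mA

Combine the parallel branches: R_p = (1/10.2 + 1/20.5)⁻¹ = 6.811 kΩ.
V_A = 12.2 × 6.811/8.001 = 10.39 V.
I(R2) = V_A / R2 = 10.39/20.5 = 0.5066 mA.
(Check via current divider: I_total = 1.525 mA; share G_k/ΣG = 0.3322 → same result.)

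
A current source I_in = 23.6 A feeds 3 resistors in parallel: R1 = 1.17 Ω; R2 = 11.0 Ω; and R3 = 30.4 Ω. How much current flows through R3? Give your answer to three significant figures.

Total conductance ΣG = 1/1.17 + 1/11.0 + 1/30.4 = 0.9785 (units of 1/Ω).
R3 takes the fraction G_k/ΣG = 0.03289/0.9785 = 0.03362, so I = 23.6 × 0.03362 = 0.7934 A.

I ≈ 0.793 A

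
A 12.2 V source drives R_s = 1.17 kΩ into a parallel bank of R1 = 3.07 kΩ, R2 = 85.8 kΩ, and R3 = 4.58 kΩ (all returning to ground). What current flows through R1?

Combine the parallel branches: R_p = (1/3.07 + 1/85.8 + 1/4.58)⁻¹ = 1.799 kΩ.
Node voltage V_A = V_in · R_p/(R_s + R_p) = 12.2 × 0.6060 = 7.393 V.
I(R1) = V_A / R1 = 7.393/3.07 = 2.408 mA.

I ≈ 2.41 mA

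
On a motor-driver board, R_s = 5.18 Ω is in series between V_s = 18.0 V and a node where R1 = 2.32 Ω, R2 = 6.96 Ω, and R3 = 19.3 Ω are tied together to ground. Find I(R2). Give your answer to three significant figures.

I ≈ 0.609 A

Combine the parallel branches: R_p = (1/2.32 + 1/6.96 + 1/19.3)⁻¹ = 1.596 Ω.
V_A = 18.0 × 1.596/6.776 = 4.240 V.
I(R2) = V_A / R2 = 4.240/6.96 = 0.6092 A.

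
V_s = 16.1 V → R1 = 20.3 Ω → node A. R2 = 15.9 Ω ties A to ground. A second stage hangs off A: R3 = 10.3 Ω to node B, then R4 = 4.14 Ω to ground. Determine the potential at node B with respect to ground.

The second stage (R3 + R4 = 14.44 Ω) loads node A in parallel with R2.
R2 ‖ (R3+R4) = 7.567 Ω.
V_A = 16.1 × 7.567/(20.3 + 7.567) = 4.372 V.
Stage 2 is unloaded, so V_B = V_A · R4/(R3+R4) = 4.372 × 4.14/14.44 = 1.253 V.

V_B ≈ 1.25 V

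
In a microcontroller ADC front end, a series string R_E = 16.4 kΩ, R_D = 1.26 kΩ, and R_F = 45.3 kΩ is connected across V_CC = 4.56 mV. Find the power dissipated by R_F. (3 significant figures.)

The common current is I = 4.56/62.96 = 0.07243 µA.
P = I²R = 0.005246 × 45.3 = 0.2376 nW.

P ≈ 0.238 nW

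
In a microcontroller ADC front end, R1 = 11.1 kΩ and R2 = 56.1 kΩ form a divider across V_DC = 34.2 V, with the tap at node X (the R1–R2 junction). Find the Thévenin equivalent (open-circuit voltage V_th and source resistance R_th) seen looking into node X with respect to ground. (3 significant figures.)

V_th ≈ 28.6 V, R_th ≈ 9.27 kΩ

With X open, the divider is unloaded: V_th = 34.2 × 56.1/67.20 = 28.55 V.
With V_DC suppressed (replaced by a short), R_th = R1 ‖ R2 = (11.10 × 56.1)/(11.10 + 56.1) = 9.267 kΩ.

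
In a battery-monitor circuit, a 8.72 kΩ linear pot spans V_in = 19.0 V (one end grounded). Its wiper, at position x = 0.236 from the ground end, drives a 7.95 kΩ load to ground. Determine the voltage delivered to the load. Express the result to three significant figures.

The pot divides into 6.662 kΩ above the wiper and 2.058 kΩ below.
Lower segment in parallel with the load: 2.058 ‖ 7.95 = 1.635 kΩ.
Loaded-divider output: V_out = 19.0 × 0.1970 = 3.744 V.
(Unloaded: V_out = x·V_in = 4.48 V.)

V_out ≈ 3.74 V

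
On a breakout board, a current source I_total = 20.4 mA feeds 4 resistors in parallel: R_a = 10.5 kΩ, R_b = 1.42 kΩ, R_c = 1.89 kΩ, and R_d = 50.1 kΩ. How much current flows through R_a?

I ≈ 1.44 mA

Conductances: ΣG = 1/10.5 + 1/1.42 + 1/1.89 + 1/50.1 = 1.349 (1/kΩ).
Current divider: I(R_a) = I_total · G_k/ΣG = 20.4 × (0.09524/1.349) = 20.4 × 0.07062 = 1.441 mA.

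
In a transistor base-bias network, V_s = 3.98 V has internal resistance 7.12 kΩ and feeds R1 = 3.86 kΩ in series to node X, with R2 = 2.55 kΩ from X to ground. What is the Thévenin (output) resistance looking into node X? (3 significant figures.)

R_th ≈ 2.07 kΩ

R1' = 7.12 + 3.86 = 10.98 kΩ (source resistance + R1).
With V_s suppressed (replaced by a short), R_th = R1' ‖ R2 = (10.98 × 2.55)/(10.98 + 2.55) = 2.069 kΩ.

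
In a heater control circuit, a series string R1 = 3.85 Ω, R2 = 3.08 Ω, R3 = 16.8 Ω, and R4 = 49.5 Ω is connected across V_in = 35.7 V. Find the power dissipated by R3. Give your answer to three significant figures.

P ≈ 3.99 W

Series current I = V_in/ΣR = 35.7/73.23 = 0.4875 A.
V(R3) = I·R = 8.190 V; P = V·I = 8.190 × 0.4875 = 3.993 W.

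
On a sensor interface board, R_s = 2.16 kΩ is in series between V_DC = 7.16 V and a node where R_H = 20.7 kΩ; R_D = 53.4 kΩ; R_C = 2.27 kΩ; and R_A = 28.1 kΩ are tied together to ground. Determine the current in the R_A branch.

Equivalent of the parallel group: R_p = 1.841 kΩ.
V_A = 7.16 × 1.841/4.001 = 3.295 V.
Branch current I = V_A/R_A = 3.295/28.1 = 0.1172 mA.

I ≈ 0.117 mA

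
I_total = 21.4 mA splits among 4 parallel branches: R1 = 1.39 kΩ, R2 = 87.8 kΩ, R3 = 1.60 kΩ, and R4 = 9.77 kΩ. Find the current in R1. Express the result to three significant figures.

Total conductance ΣG = 1/1.39 + 1/87.8 + 1/1.60 + 1/9.77 = 1.458 (units of 1/kΩ).
Current divider: I(R1) = I_total · G_k/ΣG = 21.4 × (0.7194/1.458) = 21.4 × 0.4934 = 10.56 mA.

I ≈ 10.6 mA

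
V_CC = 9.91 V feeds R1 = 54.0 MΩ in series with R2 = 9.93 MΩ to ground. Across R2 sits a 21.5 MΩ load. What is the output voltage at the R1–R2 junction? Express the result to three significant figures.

V_out ≈ 1.11 V

First combine the lower leg with the load: R2 ‖ R_L = 6.793 MΩ.
Then V_out = V_CC · R2'/(R1 + R2') = 9.91 × 6.793/60.79 = 1.107 V.
(Unloaded it would be 1.54 V; the load pulls it down.)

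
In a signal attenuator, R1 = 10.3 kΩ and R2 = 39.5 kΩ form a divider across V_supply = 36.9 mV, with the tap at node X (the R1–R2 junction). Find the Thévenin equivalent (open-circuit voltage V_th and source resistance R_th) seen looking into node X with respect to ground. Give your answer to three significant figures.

With X open, the divider is unloaded: V_th = 36.9 × 39.5/49.80 = 29.27 mV.
Zeroing V_supply shorts the top of R1 to ground, so R_th = R1 ‖ R2 = 8.170 kΩ.

V_th ≈ 29.3 mV, R_th ≈ 8.17 kΩ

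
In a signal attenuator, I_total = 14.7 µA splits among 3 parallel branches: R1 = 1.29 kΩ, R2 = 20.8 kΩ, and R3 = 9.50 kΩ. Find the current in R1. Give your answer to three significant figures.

I ≈ 12.3 µA

Total conductance ΣG = 1/1.29 + 1/20.8 + 1/9.50 = 0.9285 (units of 1/kΩ).
Current divider: I(R1) = I_total · G_k/ΣG = 14.7 × (0.7752/0.9285) = 14.7 × 0.8349 = 12.27 µA.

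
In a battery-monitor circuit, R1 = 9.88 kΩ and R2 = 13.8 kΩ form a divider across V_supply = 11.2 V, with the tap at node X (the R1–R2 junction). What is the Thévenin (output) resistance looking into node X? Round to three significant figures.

Zeroing V_supply shorts the top of R1 to ground, so R_th = R1 ‖ R2 = 5.758 kΩ.

R_th ≈ 5.76 kΩ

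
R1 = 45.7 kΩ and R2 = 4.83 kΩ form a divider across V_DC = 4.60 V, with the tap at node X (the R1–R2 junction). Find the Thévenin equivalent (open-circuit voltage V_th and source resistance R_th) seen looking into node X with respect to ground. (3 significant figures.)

V_th ≈ 0.440 V, R_th ≈ 4.37 kΩ

Open-circuit (no load on X): V_th = V_DC · R2/(R1 + R2) = 4.60 × 4.83/(45.70 + 4.83) = 0.4397 V.
Zeroing V_DC shorts the top of R1 to ground, so R_th = R1 ‖ R2 = 4.368 kΩ.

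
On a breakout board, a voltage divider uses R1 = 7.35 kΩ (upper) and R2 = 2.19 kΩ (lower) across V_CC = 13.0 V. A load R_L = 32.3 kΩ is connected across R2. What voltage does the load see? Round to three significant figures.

R2 ‖ R_L = (2.19 × 32.3)/(2.19 + 32.3) = 2.051 kΩ.
Voltage divider with the loaded lower leg: V_out = 13.0 × 2.051/(7.35 + 2.051) = 13.0 × 0.2182 = 2.836 V.

V_out ≈ 2.84 V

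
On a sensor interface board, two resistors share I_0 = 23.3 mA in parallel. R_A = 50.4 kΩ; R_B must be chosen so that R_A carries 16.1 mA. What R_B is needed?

R_B ≈ 113 kΩ

The fraction through R_A equals R_B/(R_A+R_B).
With f = 0.6910, R_B = R_A · f/(1−f) = 50.4 × 2.236 = 112.7 kΩ.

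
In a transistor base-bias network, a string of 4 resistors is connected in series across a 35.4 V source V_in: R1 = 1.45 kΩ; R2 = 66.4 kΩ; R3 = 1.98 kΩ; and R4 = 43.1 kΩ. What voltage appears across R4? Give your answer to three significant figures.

Total series resistance ΣR = 1.45 + 66.4 + 1.98 + 43.1 = 112.9 kΩ.
Voltage divider: V = V_in · (43.10 / 112.9) = 35.4 × 0.3817 = 13.51 V.

V ≈ 13.5 V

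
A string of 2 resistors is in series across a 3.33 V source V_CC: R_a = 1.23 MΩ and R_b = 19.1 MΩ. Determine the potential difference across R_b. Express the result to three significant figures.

Series total: ΣR = 1.23 + 19.1 = 20.33 MΩ.
Voltage divider: V = V_CC · (19.10 / 20.33) = 3.33 × 0.9395 = 3.129 V.

V ≈ 3.13 V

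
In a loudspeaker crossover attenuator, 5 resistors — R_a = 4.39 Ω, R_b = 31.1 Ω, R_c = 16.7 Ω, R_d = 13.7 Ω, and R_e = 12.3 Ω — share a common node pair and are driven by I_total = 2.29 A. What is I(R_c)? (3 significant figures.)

Conductances: ΣG = 1/4.39 + 1/31.1 + 1/16.7 + 1/13.7 + 1/12.3 = 0.4741 (1/Ω).
R_c takes the fraction G_k/ΣG = 0.05988/0.4741 = 0.1263, so I = 2.29 × 0.1263 = 0.2892 A.

I ≈ 0.289 A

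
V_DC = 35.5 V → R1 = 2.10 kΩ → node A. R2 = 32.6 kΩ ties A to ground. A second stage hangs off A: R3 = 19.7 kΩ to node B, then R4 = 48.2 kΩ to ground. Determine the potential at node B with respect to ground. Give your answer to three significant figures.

Node A sees R2 in parallel with the series input of stage 2, R3 + R4 = 67.90 kΩ.
R2 ‖ (R3+R4) = 22.03 kΩ.
V_A = 35.5 × 22.03/(2.10 + 22.03) = 32.41 V.
V_B = V_A × 0.7099 = 23.01 V.

V_B ≈ 23.0 V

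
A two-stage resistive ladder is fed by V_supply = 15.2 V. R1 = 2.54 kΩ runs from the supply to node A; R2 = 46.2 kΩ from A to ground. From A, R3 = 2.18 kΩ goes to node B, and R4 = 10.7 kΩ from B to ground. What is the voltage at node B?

Looking into the second stage from A: R3 + R4 = 12.88 kΩ appears in parallel with R2.
Effective lower resistance at A: R2 ‖ 12.88 = 10.07 kΩ.
So V_A = 15.2 × 0.7986 = 12.14 V.
Then the unloaded second divider: V_B = V_A × R4/(R3+R4) = 12.14 × 0.8307 = 10.08 V.

V_B ≈ 10.1 V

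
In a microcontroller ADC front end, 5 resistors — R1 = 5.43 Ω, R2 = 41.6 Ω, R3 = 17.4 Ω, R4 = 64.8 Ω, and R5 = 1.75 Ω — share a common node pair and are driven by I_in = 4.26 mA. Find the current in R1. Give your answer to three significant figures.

Total conductance ΣG = 1/5.43 + 1/41.6 + 1/17.4 + 1/64.8 + 1/1.75 = 0.8525 (units of 1/Ω).
R1 takes the fraction G_k/ΣG = 0.1842/0.8525 = 0.2160, so I = 4.26 × 0.2160 = 0.9202 mA.

I ≈ 0.920 mA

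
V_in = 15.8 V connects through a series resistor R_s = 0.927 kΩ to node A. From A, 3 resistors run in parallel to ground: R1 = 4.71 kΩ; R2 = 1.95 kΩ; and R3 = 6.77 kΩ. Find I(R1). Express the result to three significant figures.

Combine the parallel branches: R_p = (1/4.71 + 1/1.95 + 1/6.77)⁻¹ = 1.146 kΩ.
Node voltage V_A = V_in · R_p/(R_s + R_p) = 15.8 × 0.5528 = 8.733 V.
Branch current I = V_A/R1 = 8.733/4.71 = 1.854 mA.

I ≈ 1.85 mA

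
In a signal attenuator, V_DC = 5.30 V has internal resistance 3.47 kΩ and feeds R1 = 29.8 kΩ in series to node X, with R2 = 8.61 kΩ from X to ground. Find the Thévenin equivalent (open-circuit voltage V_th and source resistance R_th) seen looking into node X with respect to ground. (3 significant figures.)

R1' = 3.47 + 29.8 = 33.27 kΩ (source resistance + R1).
Open-circuit (no load on X): V_th = V_DC · R2/(R1' + R2) = 5.30 × 8.61/(33.27 + 8.61) = 1.090 V.
Looking into X with the source shorted: R_th = R1'·R2/(R1'+R2) = 33.27 × 8.61/41.88 = 6.840 kΩ.

V_th ≈ 1.09 V, R_th ≈ 6.84 kΩ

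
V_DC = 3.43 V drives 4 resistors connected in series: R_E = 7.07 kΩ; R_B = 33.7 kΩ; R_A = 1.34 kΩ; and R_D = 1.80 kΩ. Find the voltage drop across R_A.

V ≈ 0.105 V

Total series resistance ΣR = 7.07 + 33.7 + 1.34 + 1.80 = 43.91 kΩ.
By the voltage-divider rule, V = 3.43 × 1.340/43.91 = 0.1047 V.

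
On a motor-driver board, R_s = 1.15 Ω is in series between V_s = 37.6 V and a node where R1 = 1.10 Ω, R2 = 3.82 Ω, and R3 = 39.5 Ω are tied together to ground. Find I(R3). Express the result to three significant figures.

Parallel bank: R_p = 1/(1/1.10 + 1/3.82 + 1/39.5) = 0.8360 Ω.
V_A by voltage divider: V_A = 37.6 × 0.8360/(1.15 + 0.8360) = 15.83 V.
I(R3) = V_A / R3 = 15.83/39.5 = 0.4007 A.

I ≈ 0.401 A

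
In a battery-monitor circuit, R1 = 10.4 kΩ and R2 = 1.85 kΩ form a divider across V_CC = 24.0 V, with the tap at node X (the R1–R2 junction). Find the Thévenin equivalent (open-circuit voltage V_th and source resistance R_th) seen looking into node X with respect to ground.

V_th ≈ 3.62 V, R_th ≈ 1.57 kΩ

With X open, the divider is unloaded: V_th = 24.0 × 1.85/12.25 = 3.624 V.
Looking into X with the source shorted: R_th = R1·R2/(R1+R2) = 10.40 × 1.85/12.25 = 1.571 kΩ.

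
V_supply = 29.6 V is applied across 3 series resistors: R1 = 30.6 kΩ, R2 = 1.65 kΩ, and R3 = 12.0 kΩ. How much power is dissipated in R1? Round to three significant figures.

Series current I = V_supply/ΣR = 29.6/44.25 = 0.6689 mA.
V(R1) = I·R = 20.47 V; P = V·I = 20.47 × 0.6689 = 13.69 mW.

P ≈ 13.7 mW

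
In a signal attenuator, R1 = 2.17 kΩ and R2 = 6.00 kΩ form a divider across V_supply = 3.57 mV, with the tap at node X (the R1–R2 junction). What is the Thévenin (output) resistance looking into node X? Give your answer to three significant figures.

R_th ≈ 1.59 kΩ

Looking into X with the source shorted: R_th = R1·R2/(R1+R2) = 2.170 × 6.00/8.170 = 1.594 kΩ.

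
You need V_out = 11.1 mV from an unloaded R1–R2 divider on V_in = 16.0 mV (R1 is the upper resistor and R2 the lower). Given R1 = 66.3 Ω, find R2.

R2 ≈ 150 Ω

The divider ratio is R2/(R1+R2) = 11.1/16.0 = 0.6937.
R2 = R1 · 0.6937/(1 − 0.6937) = 150.2 Ω.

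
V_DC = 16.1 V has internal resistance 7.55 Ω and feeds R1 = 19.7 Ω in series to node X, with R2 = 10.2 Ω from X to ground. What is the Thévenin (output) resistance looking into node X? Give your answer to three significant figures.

R1' = 7.55 + 19.7 = 27.25 Ω (source resistance + R1).
Zeroing V_DC shorts the top of R1' to ground, so R_th = R1' ‖ R2 = 7.422 Ω.

R_th ≈ 7.42 Ω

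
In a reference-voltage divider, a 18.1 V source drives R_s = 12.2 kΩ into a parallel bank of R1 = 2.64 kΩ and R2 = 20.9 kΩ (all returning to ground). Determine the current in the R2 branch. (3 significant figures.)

I ≈ 0.140 mA

Parallel bank: R_p = 1/(1/2.64 + 1/20.9) = 2.344 kΩ.
V_A = 18.1 × 2.344/14.54 = 2.917 V.
Branch current I = V_A/R2 = 2.917/20.9 = 0.1396 mA.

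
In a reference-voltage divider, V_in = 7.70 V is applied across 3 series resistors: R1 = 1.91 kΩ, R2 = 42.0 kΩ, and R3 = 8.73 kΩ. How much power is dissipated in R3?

P ≈ 0.187 mW

The common current is I = 7.70/52.64 = 0.1463 mA.
V(R3) = I·R = 1.277 V; P = V·I = 1.277 × 0.1463 = 0.1868 mW.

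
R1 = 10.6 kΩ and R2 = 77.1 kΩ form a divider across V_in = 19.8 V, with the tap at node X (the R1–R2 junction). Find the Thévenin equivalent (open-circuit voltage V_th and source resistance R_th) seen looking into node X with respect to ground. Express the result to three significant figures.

Open-circuit (no load on X): V_th = V_in · R2/(R1 + R2) = 19.8 × 77.1/(10.60 + 77.1) = 17.41 V.
With V_in suppressed (replaced by a short), R_th = R1 ‖ R2 = (10.60 × 77.1)/(10.60 + 77.1) = 9.319 kΩ.

V_th ≈ 17.4 V, R_th ≈ 9.32 kΩ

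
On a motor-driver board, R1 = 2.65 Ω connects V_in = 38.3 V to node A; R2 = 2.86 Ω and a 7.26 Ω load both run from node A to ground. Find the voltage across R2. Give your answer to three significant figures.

V_out ≈ 16.7 V

The load sits in parallel with R2, giving an effective lower resistance R2' = R2·R_L/(R2+R_L) = 2.052 Ω.
Then V_out = V_in · R2'/(R1 + R2') = 38.3 × 2.052/4.702 = 16.71 V.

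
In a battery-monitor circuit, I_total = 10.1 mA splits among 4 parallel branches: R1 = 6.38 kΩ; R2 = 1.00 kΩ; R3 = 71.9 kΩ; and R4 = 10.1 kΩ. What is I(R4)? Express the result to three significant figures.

ΣG = 1/6.38 + 1/1.00 + 1/71.9 + 1/10.1 = 1.270.
R4 takes the fraction G_k/ΣG = 0.09901/1.270 = 0.07798, so I = 10.1 × 0.07798 = 0.7876 mA.

I ≈ 0.788 mA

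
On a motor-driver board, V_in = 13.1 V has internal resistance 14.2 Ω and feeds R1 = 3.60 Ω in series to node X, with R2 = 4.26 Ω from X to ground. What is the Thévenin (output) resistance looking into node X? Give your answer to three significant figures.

R_th ≈ 3.44 Ω

R1' = 14.2 + 3.60 = 17.80 Ω (source resistance + R1).
Zeroing V_in shorts the top of R1' to ground, so R_th = R1' ‖ R2 = 3.437 Ω.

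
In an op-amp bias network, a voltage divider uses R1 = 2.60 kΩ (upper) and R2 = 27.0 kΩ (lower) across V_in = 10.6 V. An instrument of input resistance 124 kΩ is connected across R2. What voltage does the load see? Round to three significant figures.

The load sits in parallel with R2, giving an effective lower resistance R2' = R2·R_L/(R2+R_L) = 22.17 kΩ.
Then V_out = V_in · R2'/(R1 + R2') = 10.6 × 22.17/24.77 = 9.487 V.
(Unloaded it would be 9.67 V; the load pulls it down.)

V_out ≈ 9.49 V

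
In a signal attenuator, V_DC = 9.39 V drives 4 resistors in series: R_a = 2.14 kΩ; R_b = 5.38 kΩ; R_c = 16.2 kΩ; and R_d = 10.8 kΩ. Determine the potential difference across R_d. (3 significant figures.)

ΣR = 2.14 + 5.38 + 16.2 + 10.8 = 34.52 kΩ.
By the voltage-divider rule, V = 9.39 × 10.80/34.52 = 2.938 V.

V ≈ 2.94 V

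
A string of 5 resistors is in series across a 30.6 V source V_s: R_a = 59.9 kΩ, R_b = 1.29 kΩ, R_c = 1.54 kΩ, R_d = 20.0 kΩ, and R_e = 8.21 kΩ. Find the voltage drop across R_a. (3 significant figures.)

ΣR = 59.9 + 1.29 + 1.54 + 20.0 + 8.21 = 90.94 kΩ.
By the voltage-divider rule, V = 30.6 × 59.90/90.94 = 20.16 V.

V ≈ 20.2 V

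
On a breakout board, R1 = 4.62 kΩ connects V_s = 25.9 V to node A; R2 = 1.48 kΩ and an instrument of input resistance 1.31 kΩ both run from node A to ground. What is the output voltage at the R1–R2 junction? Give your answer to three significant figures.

V_out ≈ 3.39 V

R2 ‖ R_L = (1.48 × 1.31)/(1.48 + 1.31) = 0.6949 kΩ.
Now apply the divider: V_out = 25.9 × 0.1307 = 3.386 V.
(Unloaded it would be 6.28 V; the load pulls it down.)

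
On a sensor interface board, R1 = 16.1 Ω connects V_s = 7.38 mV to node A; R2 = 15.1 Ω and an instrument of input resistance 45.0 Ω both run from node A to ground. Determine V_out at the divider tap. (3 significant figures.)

V_out ≈ 3.04 mV

R2 ‖ R_L = (15.1 × 45.0)/(15.1 + 45.0) = 11.31 Ω.
Voltage divider with the loaded lower leg: V_out = 7.38 × 11.31/(16.1 + 11.31) = 7.38 × 0.4125 = 3.045 mV.
(Unloaded it would be 3.57 mV; the load pulls it down.)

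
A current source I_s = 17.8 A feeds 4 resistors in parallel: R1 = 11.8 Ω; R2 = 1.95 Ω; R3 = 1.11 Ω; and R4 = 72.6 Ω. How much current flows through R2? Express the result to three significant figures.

I ≈ 6.04 A

Conductances: ΣG = 1/11.8 + 1/1.95 + 1/1.11 + 1/72.6 = 1.512 (1/Ω).
R2 takes the fraction G_k/ΣG = 0.5128/1.512 = 0.3391, so I = 17.8 × 0.3391 = 6.036 A.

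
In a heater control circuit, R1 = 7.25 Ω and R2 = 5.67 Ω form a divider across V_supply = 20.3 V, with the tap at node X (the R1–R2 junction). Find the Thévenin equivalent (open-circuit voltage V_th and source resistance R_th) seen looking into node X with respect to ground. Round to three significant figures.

V_th ≈ 8.91 V, R_th ≈ 3.18 Ω

V_th is the unloaded tap voltage: V_supply · R2/(R1+R2) = 20.3 × 0.4389 = 8.909 V.
With V_supply suppressed (replaced by a short), R_th = R1 ‖ R2 = (7.250 × 5.67)/(7.250 + 5.67) = 3.182 Ω.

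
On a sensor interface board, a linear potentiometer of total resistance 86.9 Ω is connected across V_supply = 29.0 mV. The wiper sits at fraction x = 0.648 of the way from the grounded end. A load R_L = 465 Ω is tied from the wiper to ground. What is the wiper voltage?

V_out ≈ 18.0 mV

The pot divides into 30.59 Ω above the wiper and 56.31 Ω below.
Lower segment in parallel with the load: 56.31 ‖ 465 = 50.23 Ω.
Then V_out = V_supply · 50.23/(30.59 + 50.23) = 18.02 mV.
(Unloaded: V_out = x·V_supply = 18.8 mV.)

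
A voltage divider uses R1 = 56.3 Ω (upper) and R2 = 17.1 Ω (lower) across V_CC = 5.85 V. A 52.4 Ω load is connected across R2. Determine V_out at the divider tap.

V_out ≈ 1.09 V

The load sits in parallel with R2, giving an effective lower resistance R2' = R2·R_L/(R2+R_L) = 12.89 Ω.
Then V_out = V_CC · R2'/(R1 + R2') = 5.85 × 12.89/69.19 = 1.090 V.
(Unloaded it would be 1.36 V; the load pulls it down.)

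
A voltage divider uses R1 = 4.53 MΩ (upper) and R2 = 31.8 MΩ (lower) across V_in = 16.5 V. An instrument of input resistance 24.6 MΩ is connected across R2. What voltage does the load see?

R2 ‖ R_L = (31.8 × 24.6)/(31.8 + 24.6) = 13.87 MΩ.
Then V_out = V_in · R2'/(R1 + R2') = 16.5 × 13.87/18.40 = 12.44 V.
(Unloaded it would be 14.4 V; the load pulls it down.)

V_out ≈ 12.4 V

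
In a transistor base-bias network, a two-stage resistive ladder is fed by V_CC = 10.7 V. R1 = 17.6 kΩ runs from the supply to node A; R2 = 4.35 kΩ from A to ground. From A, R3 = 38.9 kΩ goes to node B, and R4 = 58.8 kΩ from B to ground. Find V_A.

V_A ≈ 2.05 V

The second stage (R3 + R4 = 97.70 kΩ) loads node A in parallel with R2.
R2 ‖ (R3+R4) = 4.165 kΩ.
V_A = 10.7 × 4.165/(17.6 + 4.165) = 2.047 V.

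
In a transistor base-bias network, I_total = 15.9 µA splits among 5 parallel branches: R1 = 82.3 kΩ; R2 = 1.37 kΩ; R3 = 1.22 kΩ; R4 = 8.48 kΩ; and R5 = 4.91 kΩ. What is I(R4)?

Conductances: ΣG = 1/82.3 + 1/1.37 + 1/1.22 + 1/8.48 + 1/4.91 = 1.883 (1/kΩ).
By the current-divider rule, I = I_total · G_k/ΣG = 15.9 × 0.06261 = 0.9956 µA.

I ≈ 0.996 µA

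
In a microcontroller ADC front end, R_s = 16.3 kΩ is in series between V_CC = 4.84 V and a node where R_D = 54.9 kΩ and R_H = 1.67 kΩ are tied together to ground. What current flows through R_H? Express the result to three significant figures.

I ≈ 0.262 mA

Equivalent of the parallel group: R_p = 1.621 kΩ.
V_A by voltage divider: V_A = 4.84 × 1.621/(16.3 + 1.621) = 0.4377 V.
I(R_H) = V_A / R_H = 0.4377/1.67 = 0.2621 mA.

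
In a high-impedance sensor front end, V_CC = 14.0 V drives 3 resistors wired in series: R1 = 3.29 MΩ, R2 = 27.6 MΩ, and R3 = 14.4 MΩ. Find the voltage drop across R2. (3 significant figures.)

Series total: ΣR = 3.29 + 27.6 + 14.4 = 45.29 MΩ.
Voltage divider: V = V_CC · (27.60 / 45.29) = 14.0 × 0.6094 = 8.532 V.

V ≈ 8.53 V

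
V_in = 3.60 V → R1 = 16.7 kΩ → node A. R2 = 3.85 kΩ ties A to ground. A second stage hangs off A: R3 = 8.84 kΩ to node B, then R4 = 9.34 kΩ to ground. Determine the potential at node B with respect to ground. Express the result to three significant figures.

V_B ≈ 0.296 V

Node A sees R2 in parallel with the series input of stage 2, R3 + R4 = 18.18 kΩ.
Effective lower resistance at A: R2 ‖ 18.18 = 3.177 kΩ.
V_A = 3.60 × 3.177/(16.7 + 3.177) = 0.5754 V.
V_B = V_A × 0.5138 = 0.2956 V.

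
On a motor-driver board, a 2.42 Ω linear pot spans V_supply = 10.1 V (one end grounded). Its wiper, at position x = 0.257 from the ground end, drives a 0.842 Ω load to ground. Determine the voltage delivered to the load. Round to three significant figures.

V_out ≈ 1.68 V

Split the track: R_lower = x·R_p = 0.6219 Ω, R_upper = (1−x)·R_p = 1.798 Ω.
(x·R_p) ‖ R_L = 0.3577 Ω.
V_out = 10.1 × 0.3577/(1.798 + 0.3577) = 1.676 V.
(Unloaded: V_out = x·V_supply = 2.60 V.)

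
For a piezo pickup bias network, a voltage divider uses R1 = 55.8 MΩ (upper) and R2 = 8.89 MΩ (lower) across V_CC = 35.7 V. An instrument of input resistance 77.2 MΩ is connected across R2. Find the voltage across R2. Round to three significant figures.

V_out ≈ 4.46 V

First combine the lower leg with the load: R2 ‖ R_L = 7.972 MΩ.
Voltage divider with the loaded lower leg: V_out = 35.7 × 7.972/(55.8 + 7.972) = 35.7 × 0.1250 = 4.463 V.
(Unloaded it would be 4.91 V; the load pulls it down.)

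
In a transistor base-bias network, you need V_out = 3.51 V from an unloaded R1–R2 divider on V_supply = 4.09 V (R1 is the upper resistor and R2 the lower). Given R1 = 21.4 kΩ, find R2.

Required fraction k = V_out/V_supply = 0.8582.
So R2 = R1 · V_out/(V_supply − V_out) = 21.4 × 3.51/(4.09 − 3.51) = 21.4 × 6.052 = 129.5 kΩ.

R2 ≈ 130 kΩ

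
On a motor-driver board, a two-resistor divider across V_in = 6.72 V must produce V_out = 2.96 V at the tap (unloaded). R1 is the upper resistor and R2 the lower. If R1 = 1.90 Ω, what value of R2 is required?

R2 ≈ 1.50 Ω

Required fraction k = V_out/V_in = 0.4405.
Rearranging, R2 = R1·k/(1−k) = 1.90 × 0.7872 = 1.496 Ω.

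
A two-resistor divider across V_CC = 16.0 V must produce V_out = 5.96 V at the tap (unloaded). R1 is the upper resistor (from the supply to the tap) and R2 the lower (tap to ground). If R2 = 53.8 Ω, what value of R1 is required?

R1 ≈ 90.6 Ω

V_out/V_CC = R2/(R1+R2) = 0.3725.
So R1 = R2 · (V_CC/V_out − 1) = 53.8 × (16.0/5.96 − 1) = 53.8 × 1.685 = 90.63 Ω.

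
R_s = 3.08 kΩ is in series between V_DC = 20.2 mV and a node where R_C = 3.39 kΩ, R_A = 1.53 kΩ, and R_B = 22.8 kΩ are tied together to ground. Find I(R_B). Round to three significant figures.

Equivalent of the parallel group: R_p = 1.008 kΩ.
Node voltage V_A = V_DC · R_p/(R_s + R_p) = 20.2 × 0.2465 = 4.979 mV.
I(R_B) = V_A / R_B = 4.979/22.8 = 0.2184 µA.
(Equivalently: I_total = 4.942 µA, then current-divider fraction G_k/ΣG = 0.04419.)

I ≈ 0.218 µA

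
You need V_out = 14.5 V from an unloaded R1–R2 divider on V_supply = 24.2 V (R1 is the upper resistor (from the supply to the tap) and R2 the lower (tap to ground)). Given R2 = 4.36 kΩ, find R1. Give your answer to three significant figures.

R1 ≈ 2.92 kΩ

The divider ratio is R2/(R1+R2) = 14.5/24.2 = 0.5992.
So R1 = R2 · (V_supply/V_out − 1) = 4.36 × (24.2/14.5 − 1) = 4.36 × 0.6690 = 2.917 kΩ.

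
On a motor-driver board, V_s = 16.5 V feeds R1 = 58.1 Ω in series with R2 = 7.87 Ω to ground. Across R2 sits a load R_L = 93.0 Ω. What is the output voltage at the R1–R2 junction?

V_out ≈ 1.83 V

R2 ‖ R_L = (7.87 × 93.0)/(7.87 + 93.0) = 7.256 Ω.
Voltage divider with the loaded lower leg: V_out = 16.5 × 7.256/(58.1 + 7.256) = 16.5 × 0.1110 = 1.832 V.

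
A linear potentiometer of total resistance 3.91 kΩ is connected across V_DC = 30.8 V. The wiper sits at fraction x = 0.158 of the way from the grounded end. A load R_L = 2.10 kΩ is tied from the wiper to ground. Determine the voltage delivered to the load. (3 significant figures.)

V_out ≈ 3.90 V

Lower segment x·R_p = 0.6178 kΩ; upper segment (1−x)·R_p = 3.292 kΩ.
(x·R_p) ‖ R_L = 0.4774 kΩ.
Then V_out = V_DC · 0.4774/(3.292 + 0.4774) = 3.900 V.
(Unloaded: V_out = x·V_DC = 4.87 V.)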